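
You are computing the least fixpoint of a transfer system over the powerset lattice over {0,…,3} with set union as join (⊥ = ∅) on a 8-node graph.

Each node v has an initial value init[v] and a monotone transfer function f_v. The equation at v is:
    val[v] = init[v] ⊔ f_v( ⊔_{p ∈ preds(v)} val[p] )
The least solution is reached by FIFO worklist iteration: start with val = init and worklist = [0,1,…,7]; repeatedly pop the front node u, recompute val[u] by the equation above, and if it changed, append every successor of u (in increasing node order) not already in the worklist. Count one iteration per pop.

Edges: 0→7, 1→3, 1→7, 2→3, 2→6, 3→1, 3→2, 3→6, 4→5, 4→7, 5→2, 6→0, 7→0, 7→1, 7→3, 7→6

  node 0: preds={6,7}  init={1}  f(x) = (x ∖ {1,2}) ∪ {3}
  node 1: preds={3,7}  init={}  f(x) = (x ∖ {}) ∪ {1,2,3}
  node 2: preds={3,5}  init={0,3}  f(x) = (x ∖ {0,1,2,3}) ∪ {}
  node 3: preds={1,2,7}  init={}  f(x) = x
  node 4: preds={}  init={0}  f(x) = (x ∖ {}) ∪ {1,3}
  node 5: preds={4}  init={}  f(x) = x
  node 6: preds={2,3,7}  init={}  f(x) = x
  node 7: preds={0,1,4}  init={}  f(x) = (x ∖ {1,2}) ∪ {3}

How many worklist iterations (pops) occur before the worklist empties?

Iteration log — 14 steps:
  step 1. node 0  ⊔preds={}  new={1,3}  old={1}  +wl: 
  step 2. node 1  ⊔preds={}  new={1,2,3}  old={}  +wl: 
  step 3. node 2  ⊔preds={}  new={0,3}  stable
  step 4. node 3  ⊔preds={0,1,2,3}  new={0,1,2,3}  old={}  +wl: 1,2
  step 5. node 4  ⊔preds={}  new={0,1,3}  old={0}  +wl: 
  step 6. node 5  ⊔preds={0,1,3}  new={0,1,3}  old={}  +wl: 
  step 7. node 6  ⊔preds={0,1,2,3}  new={0,1,2,3}  old={}  +wl: 0
  step 8. node 7  ⊔preds={0,1,2,3}  new={0,3}  old={}  +wl: 3,6
  step 9. node 1  ⊔preds={0,1,2,3}  new={0,1,2,3}  old={1,2,3}  +wl: 7
  step 10. node 2  ⊔preds={0,1,2,3}  new={0,3}  stable
  step 11. node 0  ⊔preds={0,1,2,3}  new={0,1,3}  old={1,3}  +wl: 
  step 12. node 3  ⊔preds={0,1,2,3}  new={0,1,2,3}  stable
  step 13. node 6  ⊔preds={0,1,2,3}  new={0,1,2,3}  stable
  step 14. node 7  ⊔preds={0,1,2,3}  new={0,3}  stable

Least fixpoint reached:
  node 0: {0,1,3}
  node 1: {0,1,2,3}
  node 2: {0,3}
  node 3: {0,1,2,3}
  node 4: {0,1,3}
  node 5: {0,1,3}
  node 6: {0,1,2,3}
  node 7: {0,3}

14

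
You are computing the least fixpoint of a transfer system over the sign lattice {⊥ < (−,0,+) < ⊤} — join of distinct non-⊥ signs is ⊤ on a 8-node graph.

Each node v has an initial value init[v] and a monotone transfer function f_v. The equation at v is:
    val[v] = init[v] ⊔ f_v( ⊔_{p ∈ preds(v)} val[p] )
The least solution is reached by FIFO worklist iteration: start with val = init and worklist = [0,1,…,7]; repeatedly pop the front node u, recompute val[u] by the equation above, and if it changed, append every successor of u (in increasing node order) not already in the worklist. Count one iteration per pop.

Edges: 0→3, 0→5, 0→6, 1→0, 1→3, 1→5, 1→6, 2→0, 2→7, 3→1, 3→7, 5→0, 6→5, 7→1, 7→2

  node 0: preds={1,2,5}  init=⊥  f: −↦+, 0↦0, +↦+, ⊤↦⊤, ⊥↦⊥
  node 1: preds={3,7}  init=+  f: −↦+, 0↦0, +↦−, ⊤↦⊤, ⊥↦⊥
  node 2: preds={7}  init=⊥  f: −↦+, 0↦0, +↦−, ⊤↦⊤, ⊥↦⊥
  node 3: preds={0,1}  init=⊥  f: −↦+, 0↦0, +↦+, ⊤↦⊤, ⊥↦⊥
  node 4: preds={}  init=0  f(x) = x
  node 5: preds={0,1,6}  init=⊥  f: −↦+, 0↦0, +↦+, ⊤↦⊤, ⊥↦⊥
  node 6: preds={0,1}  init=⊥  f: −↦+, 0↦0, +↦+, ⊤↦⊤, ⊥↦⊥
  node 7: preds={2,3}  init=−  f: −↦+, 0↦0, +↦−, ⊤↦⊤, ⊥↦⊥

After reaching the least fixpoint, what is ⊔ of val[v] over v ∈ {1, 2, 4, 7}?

⊤

Trace (21 dequeues):
  [1] u=0 | in + | out + | prev ⊥ | push {}
  [2] u=1 | in − | out + | ==
  [3] u=2 | in − | out + | prev ⊥ | push {0}
  [4] u=3 | in + | out + | prev ⊥ | push {1}
  [5] u=4 | in ⊥ | out 0 | ==
  [6] u=5 | in + | out + | prev ⊥ | push {}
  [7] u=6 | in + | out + | prev ⊥ | push {5}
  [8] u=7 | in + | out − | ==
  [9] u=0 | in + | out + | ==
  [10] u=1 | in ⊤ | out ⊤ | prev + | push {0,3,6}
  [11] u=5 | in ⊤ | out ⊤ | prev + | push {}
  [12] u=0 | in ⊤ | out ⊤ | prev + | push {5}
  [13] u=3 | in ⊤ | out ⊤ | prev + | push {1,7}
  [14] u=6 | in ⊤ | out ⊤ | prev + | push {}
  [15] u=5 | in ⊤ | out ⊤ | ==
  [16] u=1 | in ⊤ | out ⊤ | ==
  [17] u=7 | in ⊤ | out ⊤ | prev − | push {1,2}
  [18] u=1 | in ⊤ | out ⊤ | ==
  [19] u=2 | in ⊤ | out ⊤ | prev + | push {0,7}
  [20] u=0 | in ⊤ | out ⊤ | ==
  [21] u=7 | in ⊤ | out ⊤ | ==

Converged values:
  [0] ⊤
  [1] ⊤
  [2] ⊤
  [3] ⊤
  [4] 0
  [5] ⊤
  [6] ⊤
  [7] ⊤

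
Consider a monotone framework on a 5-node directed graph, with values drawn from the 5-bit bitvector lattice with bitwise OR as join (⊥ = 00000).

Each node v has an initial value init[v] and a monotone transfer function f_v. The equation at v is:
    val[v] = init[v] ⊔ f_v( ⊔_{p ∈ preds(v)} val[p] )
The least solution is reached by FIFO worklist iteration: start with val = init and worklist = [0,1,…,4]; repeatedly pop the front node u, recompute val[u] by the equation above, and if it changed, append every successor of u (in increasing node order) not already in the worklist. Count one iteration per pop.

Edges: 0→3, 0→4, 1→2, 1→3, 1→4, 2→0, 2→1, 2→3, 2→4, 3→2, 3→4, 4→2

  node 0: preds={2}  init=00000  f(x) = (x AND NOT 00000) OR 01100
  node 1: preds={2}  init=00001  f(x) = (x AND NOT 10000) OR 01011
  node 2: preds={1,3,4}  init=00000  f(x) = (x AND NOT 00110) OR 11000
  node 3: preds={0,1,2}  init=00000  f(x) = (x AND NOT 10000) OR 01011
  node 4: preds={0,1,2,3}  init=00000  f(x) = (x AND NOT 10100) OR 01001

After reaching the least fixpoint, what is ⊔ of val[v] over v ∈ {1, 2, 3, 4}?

11111

Worklist (10 pops):
  #1 pop 0: in=00000 → 01100 (was 00000); enqueue []
  #2 pop 1: in=00000 → 01011 (was 00001); enqueue []
  #3 pop 2: in=01011 → 11001 (was 00000); enqueue [0,1]
  #4 pop 3: in=11111 → 01111 (was 00000); enqueue [2]
  #5 pop 4: in=11111 → 01011 (was 00000); enqueue []
  #6 pop 0: in=11001 → 11101 (was 01100); enqueue [3,4]
  #7 pop 1: in=11001 → 01011 (no change)
  #8 pop 2: in=01111 → 11001 (no change)
  #9 pop 3: in=11111 → 01111 (no change)
  #10 pop 4: in=11111 → 01011 (no change)

Fixpoint:
  val[0] = 11101
  val[1] = 01011
  val[2] = 11001
  val[3] = 01111
  val[4] = 01011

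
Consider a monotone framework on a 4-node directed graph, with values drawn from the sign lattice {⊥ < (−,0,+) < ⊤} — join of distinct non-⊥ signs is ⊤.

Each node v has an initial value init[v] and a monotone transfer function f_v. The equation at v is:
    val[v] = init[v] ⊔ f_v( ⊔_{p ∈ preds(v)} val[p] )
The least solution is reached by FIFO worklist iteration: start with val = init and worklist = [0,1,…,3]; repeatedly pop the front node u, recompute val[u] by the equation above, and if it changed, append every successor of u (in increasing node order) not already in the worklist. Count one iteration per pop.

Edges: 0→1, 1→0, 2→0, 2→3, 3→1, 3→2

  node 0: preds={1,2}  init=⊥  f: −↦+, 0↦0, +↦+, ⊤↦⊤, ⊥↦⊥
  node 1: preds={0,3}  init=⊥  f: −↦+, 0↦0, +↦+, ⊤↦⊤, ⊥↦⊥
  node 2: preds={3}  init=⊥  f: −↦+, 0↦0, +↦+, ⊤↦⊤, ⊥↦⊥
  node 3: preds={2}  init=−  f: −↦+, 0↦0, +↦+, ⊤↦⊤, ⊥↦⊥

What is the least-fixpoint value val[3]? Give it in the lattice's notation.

⊤

Worklist (10 pops):
  #1 pop 0: in=⊥ → ⊥ (no change)
  #2 pop 1: in=− → + (was ⊥); enqueue [0]
  #3 pop 2: in=− → + (was ⊥); enqueue []
  #4 pop 3: in=+ → ⊤ (was −); enqueue [1,2]
  #5 pop 0: in=+ → + (was ⊥); enqueue []
  #6 pop 1: in=⊤ → ⊤ (was +); enqueue [0]
  #7 pop 2: in=⊤ → ⊤ (was +); enqueue [3]
  #8 pop 0: in=⊤ → ⊤ (was +); enqueue [1]
  #9 pop 3: in=⊤ → ⊤ (no change)
  #10 pop 1: in=⊤ → ⊤ (no change)

Fixpoint:
  val[0] = ⊤
  val[1] = ⊤
  val[2] = ⊤
  val[3] = ⊤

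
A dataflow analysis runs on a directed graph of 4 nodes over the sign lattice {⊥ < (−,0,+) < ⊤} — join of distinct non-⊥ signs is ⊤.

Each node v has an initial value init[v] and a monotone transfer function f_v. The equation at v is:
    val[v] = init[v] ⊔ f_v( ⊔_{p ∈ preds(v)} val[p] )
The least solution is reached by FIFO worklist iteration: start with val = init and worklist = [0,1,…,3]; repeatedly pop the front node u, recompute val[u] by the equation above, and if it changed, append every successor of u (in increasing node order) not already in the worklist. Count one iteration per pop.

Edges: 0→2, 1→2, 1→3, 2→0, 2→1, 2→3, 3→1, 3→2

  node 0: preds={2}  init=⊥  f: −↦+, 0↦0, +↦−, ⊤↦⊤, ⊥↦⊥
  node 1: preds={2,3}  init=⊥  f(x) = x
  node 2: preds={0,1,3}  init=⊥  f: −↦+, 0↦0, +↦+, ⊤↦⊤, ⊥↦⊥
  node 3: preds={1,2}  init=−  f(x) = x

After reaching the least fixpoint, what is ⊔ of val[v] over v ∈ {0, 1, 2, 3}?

Iteration log — 11 steps:
  step 1. node 0  ⊔preds=⊥  new=⊥  stable
  step 2. node 1  ⊔preds=−  new=−  old=⊥  +wl: 
  step 3. node 2  ⊔preds=−  new=+  old=⊥  +wl: 0,1
  step 4. node 3  ⊔preds=⊤  new=⊤  old=−  +wl: 2
  step 5. node 0  ⊔preds=+  new=−  old=⊥  +wl: 
  step 6. node 1  ⊔preds=⊤  new=⊤  old=−  +wl: 3
  step 7. node 2  ⊔preds=⊤  new=⊤  old=+  +wl: 0,1
  step 8. node 3  ⊔preds=⊤  new=⊤  stable
  step 9. node 0  ⊔preds=⊤  new=⊤  old=−  +wl: 2
  step 10. node 1  ⊔preds=⊤  new=⊤  stable
  step 11. node 2  ⊔preds=⊤  new=⊤  stable

Least fixpoint reached:
  node 0: ⊤
  node 1: ⊤
  node 2: ⊤
  node 3: ⊤

⊤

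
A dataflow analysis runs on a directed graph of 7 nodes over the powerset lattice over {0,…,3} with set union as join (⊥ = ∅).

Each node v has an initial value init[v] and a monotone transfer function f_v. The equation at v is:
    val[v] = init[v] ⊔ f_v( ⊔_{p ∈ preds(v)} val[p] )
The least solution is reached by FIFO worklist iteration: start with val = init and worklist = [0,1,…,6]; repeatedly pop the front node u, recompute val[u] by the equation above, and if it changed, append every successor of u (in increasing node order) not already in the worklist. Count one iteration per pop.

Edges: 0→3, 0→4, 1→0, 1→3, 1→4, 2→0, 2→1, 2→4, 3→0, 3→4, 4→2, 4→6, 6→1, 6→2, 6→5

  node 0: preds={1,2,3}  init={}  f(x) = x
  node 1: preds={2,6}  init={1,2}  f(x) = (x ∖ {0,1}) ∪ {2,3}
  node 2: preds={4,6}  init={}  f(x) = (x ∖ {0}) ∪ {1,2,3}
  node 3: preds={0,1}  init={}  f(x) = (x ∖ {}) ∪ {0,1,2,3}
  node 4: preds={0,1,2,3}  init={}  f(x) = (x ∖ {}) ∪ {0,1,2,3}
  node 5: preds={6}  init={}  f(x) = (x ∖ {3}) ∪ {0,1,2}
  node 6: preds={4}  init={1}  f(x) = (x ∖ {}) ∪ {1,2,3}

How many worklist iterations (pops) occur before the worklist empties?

Iteration log — 13 steps:
  step 1. node 0  ⊔preds={1,2}  new={1,2}  old={}  +wl: 
  step 2. node 1  ⊔preds={1}  new={1,2,3}  old={1,2}  +wl: 0
  step 3. node 2  ⊔preds={1}  new={1,2,3}  old={}  +wl: 1
  step 4. node 3  ⊔preds={1,2,3}  new={0,1,2,3}  old={}  +wl: 
  step 5. node 4  ⊔preds={0,1,2,3}  new={0,1,2,3}  old={}  +wl: 2
  step 6. node 5  ⊔preds={1}  new={0,1,2}  old={}  +wl: 
  step 7. node 6  ⊔preds={0,1,2,3}  new={0,1,2,3}  old={1}  +wl: 5
  step 8. node 0  ⊔preds={0,1,2,3}  new={0,1,2,3}  old={1,2}  +wl: 3,4
  step 9. node 1  ⊔preds={0,1,2,3}  new={1,2,3}  stable
  step 10. node 2  ⊔preds={0,1,2,3}  new={1,2,3}  stable
  step 11. node 5  ⊔preds={0,1,2,3}  new={0,1,2}  stable
  step 12. node 3  ⊔preds={0,1,2,3}  new={0,1,2,3}  stable
  step 13. node 4  ⊔preds={0,1,2,3}  new={0,1,2,3}  stable

Least fixpoint reached:
  node 0: {0,1,2,3}
  node 1: {1,2,3}
  node 2: {1,2,3}
  node 3: {0,1,2,3}
  node 4: {0,1,2,3}
  node 5: {0,1,2}
  node 6: {0,1,2,3}

13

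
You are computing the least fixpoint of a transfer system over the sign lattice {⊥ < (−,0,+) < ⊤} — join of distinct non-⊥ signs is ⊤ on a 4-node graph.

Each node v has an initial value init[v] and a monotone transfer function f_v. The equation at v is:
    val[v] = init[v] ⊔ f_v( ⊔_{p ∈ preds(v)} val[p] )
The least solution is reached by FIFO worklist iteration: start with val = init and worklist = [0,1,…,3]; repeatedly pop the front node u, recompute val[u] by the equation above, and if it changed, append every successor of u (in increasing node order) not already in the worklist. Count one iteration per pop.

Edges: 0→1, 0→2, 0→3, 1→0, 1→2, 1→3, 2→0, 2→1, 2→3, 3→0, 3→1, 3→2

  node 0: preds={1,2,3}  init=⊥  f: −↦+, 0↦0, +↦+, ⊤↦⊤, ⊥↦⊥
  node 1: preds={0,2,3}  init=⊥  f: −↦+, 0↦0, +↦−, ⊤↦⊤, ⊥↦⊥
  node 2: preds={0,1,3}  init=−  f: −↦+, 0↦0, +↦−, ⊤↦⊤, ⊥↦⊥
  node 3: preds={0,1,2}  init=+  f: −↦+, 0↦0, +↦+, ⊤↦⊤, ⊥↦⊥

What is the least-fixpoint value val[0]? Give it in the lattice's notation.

⊤

Iteration log — 7 steps:
  step 1. node 0  ⊔preds=⊤  new=⊤  old=⊥  +wl: 
  step 2. node 1  ⊔preds=⊤  new=⊤  old=⊥  +wl: 0
  step 3. node 2  ⊔preds=⊤  new=⊤  old=−  +wl: 1
  step 4. node 3  ⊔preds=⊤  new=⊤  old=+  +wl: 2
  step 5. node 0  ⊔preds=⊤  new=⊤  stable
  step 6. node 1  ⊔preds=⊤  new=⊤  stable
  step 7. node 2  ⊔preds=⊤  new=⊤  stable

Least fixpoint reached:
  node 0: ⊤
  node 1: ⊤
  node 2: ⊤
  node 3: ⊤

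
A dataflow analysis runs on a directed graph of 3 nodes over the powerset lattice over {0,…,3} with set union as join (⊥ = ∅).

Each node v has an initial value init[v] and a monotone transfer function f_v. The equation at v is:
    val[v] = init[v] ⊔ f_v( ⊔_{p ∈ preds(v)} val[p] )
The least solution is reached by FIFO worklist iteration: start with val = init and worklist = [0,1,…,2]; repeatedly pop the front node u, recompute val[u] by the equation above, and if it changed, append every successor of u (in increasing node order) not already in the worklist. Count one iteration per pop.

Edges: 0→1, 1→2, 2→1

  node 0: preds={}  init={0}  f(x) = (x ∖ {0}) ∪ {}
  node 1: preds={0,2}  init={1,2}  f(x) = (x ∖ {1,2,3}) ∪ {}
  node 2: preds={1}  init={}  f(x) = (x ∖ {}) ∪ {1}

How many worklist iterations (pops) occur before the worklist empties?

Trace (4 dequeues):
  [1] u=0 | in {} | out {0} | ==
  [2] u=1 | in {0} | out {0,1,2} | prev {1,2} | push {}
  [3] u=2 | in {0,1,2} | out {0,1,2} | prev {} | push {1}
  [4] u=1 | in {0,1,2} | out {0,1,2} | ==

Converged values:
  [0] {0}
  [1] {0,1,2}
  [2] {0,1,2}

4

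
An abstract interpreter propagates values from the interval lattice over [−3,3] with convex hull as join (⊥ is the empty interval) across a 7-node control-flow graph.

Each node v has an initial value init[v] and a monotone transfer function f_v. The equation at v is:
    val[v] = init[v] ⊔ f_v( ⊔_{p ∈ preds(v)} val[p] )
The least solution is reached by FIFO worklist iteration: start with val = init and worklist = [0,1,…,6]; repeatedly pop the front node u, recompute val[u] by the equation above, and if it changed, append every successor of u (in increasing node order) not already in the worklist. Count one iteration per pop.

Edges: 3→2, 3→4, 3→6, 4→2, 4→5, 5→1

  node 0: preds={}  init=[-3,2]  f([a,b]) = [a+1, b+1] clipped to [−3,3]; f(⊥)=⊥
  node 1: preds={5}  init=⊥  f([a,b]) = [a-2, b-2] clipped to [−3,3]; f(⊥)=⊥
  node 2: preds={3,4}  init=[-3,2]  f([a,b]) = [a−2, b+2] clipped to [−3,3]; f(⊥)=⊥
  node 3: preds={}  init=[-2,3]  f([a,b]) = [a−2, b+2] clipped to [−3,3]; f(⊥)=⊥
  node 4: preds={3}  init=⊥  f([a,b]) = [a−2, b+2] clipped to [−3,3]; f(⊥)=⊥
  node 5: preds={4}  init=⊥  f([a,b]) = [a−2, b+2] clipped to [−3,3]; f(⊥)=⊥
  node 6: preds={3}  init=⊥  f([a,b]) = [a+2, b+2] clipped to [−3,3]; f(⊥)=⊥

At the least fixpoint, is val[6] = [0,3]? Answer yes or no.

Worklist (9 pops):
  #1 pop 0: in=⊥ → [-3,2] (no change)
  #2 pop 1: in=⊥ → ⊥ (no change)
  #3 pop 2: in=[-2,3] → [-3,3] (was [-3,2]); enqueue []
  #4 pop 3: in=⊥ → [-2,3] (no change)
  #5 pop 4: in=[-2,3] → [-3,3] (was ⊥); enqueue [2]
  #6 pop 5: in=[-3,3] → [-3,3] (was ⊥); enqueue [1]
  #7 pop 6: in=[-2,3] → [0,3] (was ⊥); enqueue []
  #8 pop 2: in=[-3,3] → [-3,3] (no change)
  #9 pop 1: in=[-3,3] → [-3,1] (was ⊥); enqueue []

Fixpoint:
  val[0] = [-3,2]
  val[1] = [-3,1]
  val[2] = [-3,3]
  val[3] = [-2,3]
  val[4] = [-3,3]
  val[5] = [-3,3]
  val[6] = [0,3]

yes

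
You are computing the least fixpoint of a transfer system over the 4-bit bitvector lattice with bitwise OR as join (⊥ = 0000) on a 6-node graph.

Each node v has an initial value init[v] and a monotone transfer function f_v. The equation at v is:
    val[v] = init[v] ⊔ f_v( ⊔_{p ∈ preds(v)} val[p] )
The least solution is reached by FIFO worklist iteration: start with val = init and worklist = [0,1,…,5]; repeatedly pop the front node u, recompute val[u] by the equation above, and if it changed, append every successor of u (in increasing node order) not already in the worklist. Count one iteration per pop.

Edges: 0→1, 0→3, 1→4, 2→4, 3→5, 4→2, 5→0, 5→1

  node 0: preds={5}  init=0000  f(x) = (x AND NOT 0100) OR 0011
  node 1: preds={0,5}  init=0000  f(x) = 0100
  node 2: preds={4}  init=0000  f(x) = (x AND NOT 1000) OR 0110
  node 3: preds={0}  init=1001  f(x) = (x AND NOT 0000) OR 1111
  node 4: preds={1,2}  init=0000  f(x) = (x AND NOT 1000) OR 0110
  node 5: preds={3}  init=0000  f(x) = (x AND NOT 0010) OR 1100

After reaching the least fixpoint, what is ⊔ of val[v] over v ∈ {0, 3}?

Trace (10 dequeues):
  [1] u=0 | in 0000 | out 0011 | prev 0000 | push {}
  [2] u=1 | in 0011 | out 0100 | prev 0000 | push {}
  [3] u=2 | in 0000 | out 0110 | prev 0000 | push {}
  [4] u=3 | in 0011 | out 1111 | prev 1001 | push {}
  [5] u=4 | in 0110 | out 0110 | prev 0000 | push {2}
  [6] u=5 | in 1111 | out 1101 | prev 0000 | push {0,1}
  [7] u=2 | in 0110 | out 0110 | ==
  [8] u=0 | in 1101 | out 1011 | prev 0011 | push {3}
  [9] u=1 | in 1111 | out 0100 | ==
  [10] u=3 | in 1011 | out 1111 | ==

Converged values:
  [0] 1011
  [1] 0100
  [2] 0110
  [3] 1111
  [4] 0110
  [5] 1101

1111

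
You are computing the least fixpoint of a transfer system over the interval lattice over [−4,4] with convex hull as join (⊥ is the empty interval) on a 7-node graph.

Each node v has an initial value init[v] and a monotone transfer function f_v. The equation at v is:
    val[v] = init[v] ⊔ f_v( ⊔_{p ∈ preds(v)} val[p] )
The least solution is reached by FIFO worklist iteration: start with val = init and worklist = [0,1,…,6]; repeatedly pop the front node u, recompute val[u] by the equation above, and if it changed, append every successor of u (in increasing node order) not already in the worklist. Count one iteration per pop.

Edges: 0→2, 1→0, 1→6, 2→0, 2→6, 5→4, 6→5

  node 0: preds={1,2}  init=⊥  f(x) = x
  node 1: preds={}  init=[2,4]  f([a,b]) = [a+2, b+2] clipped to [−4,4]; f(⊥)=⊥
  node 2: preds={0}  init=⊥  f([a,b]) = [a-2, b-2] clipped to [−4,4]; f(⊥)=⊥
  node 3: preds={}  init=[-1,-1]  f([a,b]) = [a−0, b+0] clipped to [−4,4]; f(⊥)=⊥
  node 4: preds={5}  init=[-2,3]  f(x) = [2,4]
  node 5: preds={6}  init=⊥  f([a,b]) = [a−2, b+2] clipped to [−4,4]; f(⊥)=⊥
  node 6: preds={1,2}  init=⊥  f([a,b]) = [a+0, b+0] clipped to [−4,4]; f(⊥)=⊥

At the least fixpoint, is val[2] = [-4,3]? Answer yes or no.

Iteration log — 20 steps:
  step 1. node 0  ⊔preds=[2,4]  new=[2,4]  old=⊥  +wl: 
  step 2. node 1  ⊔preds=⊥  new=[2,4]  stable
  step 3. node 2  ⊔preds=[2,4]  new=[0,2]  old=⊥  +wl: 0
  step 4. node 3  ⊔preds=⊥  new=[-1,-1]  stable
  step 5. node 4  ⊔preds=⊥  new=[-2,4]  old=[-2,3]  +wl: 
  step 6. node 5  ⊔preds=⊥  new=⊥  stable
  step 7. node 6  ⊔preds=[0,4]  new=[0,4]  old=⊥  +wl: 5
  step 8. node 0  ⊔preds=[0,4]  new=[0,4]  old=[2,4]  +wl: 2
  step 9. node 5  ⊔preds=[0,4]  new=[-2,4]  old=⊥  +wl: 4
  step 10. node 2  ⊔preds=[0,4]  new=[-2,2]  old=[0,2]  +wl: 0,6
  step 11. node 4  ⊔preds=[-2,4]  new=[-2,4]  stable
  step 12. node 0  ⊔preds=[-2,4]  new=[-2,4]  old=[0,4]  +wl: 2
  step 13. node 6  ⊔preds=[-2,4]  new=[-2,4]  old=[0,4]  +wl: 5
  step 14. node 2  ⊔preds=[-2,4]  new=[-4,2]  old=[-2,2]  +wl: 0,6
  step 15. node 5  ⊔preds=[-2,4]  new=[-4,4]  old=[-2,4]  +wl: 4
  step 16. node 0  ⊔preds=[-4,4]  new=[-4,4]  old=[-2,4]  +wl: 2
  step 17. node 6  ⊔preds=[-4,4]  new=[-4,4]  old=[-2,4]  +wl: 5
  step 18. node 4  ⊔preds=[-4,4]  new=[-2,4]  stable
  step 19. node 2  ⊔preds=[-4,4]  new=[-4,2]  stable
  step 20. node 5  ⊔preds=[-4,4]  new=[-4,4]  stable

Least fixpoint reached:
  node 0: [-4,4]
  node 1: [2,4]
  node 2: [-4,2]
  node 3: [-1,-1]
  node 4: [-2,4]
  node 5: [-4,4]
  node 6: [-4,4]

no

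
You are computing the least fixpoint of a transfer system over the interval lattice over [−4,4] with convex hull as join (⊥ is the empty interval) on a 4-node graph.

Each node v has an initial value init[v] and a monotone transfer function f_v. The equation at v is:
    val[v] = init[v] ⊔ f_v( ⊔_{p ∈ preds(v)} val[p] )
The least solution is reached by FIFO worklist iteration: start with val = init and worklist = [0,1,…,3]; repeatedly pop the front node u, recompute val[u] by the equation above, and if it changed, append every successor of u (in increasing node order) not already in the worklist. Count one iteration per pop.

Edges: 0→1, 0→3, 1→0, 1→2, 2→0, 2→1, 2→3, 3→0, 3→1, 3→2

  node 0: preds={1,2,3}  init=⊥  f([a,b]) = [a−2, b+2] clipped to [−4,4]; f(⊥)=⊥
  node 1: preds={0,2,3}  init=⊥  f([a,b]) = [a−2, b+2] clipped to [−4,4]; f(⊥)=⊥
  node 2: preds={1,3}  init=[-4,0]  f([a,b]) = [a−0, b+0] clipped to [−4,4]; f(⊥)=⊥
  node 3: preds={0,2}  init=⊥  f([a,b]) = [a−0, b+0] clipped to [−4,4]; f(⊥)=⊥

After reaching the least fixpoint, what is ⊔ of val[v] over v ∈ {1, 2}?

[-4,4]

Worklist (8 pops):
  #1 pop 0: in=[-4,0] → [-4,2] (was ⊥); enqueue []
  #2 pop 1: in=[-4,2] → [-4,4] (was ⊥); enqueue [0]
  #3 pop 2: in=[-4,4] → [-4,4] (was [-4,0]); enqueue [1]
  #4 pop 3: in=[-4,4] → [-4,4] (was ⊥); enqueue [2]
  #5 pop 0: in=[-4,4] → [-4,4] (was [-4,2]); enqueue [3]
  #6 pop 1: in=[-4,4] → [-4,4] (no change)
  #7 pop 2: in=[-4,4] → [-4,4] (no change)
  #8 pop 3: in=[-4,4] → [-4,4] (no change)

Fixpoint:
  val[0] = [-4,4]
  val[1] = [-4,4]
  val[2] = [-4,4]
  val[3] = [-4,4]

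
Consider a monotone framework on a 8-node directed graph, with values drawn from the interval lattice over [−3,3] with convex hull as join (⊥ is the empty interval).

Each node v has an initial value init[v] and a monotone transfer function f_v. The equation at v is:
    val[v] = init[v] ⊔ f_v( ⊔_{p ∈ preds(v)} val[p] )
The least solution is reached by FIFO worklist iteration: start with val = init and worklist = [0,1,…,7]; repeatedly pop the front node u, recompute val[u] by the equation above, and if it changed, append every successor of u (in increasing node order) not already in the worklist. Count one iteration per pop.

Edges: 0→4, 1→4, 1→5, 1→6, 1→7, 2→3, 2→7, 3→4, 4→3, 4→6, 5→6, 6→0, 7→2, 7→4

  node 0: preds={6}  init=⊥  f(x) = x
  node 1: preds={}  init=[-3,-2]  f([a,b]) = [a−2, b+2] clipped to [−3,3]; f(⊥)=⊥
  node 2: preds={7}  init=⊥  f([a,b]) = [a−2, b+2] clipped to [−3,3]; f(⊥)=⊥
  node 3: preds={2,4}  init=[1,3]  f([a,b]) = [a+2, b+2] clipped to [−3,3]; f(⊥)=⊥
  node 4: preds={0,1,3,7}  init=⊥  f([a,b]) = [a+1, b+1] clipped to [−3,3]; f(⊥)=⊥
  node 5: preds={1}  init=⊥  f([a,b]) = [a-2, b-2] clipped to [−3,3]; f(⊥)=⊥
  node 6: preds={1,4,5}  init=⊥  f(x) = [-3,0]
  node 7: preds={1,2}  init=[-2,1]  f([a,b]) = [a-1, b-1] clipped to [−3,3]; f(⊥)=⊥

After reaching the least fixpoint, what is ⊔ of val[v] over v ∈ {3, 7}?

Trace (12 dequeues):
  [1] u=0 | in ⊥ | out ⊥ | ==
  [2] u=1 | in ⊥ | out [-3,-2] | ==
  [3] u=2 | in [-2,1] | out [-3,3] | prev ⊥ | push {}
  [4] u=3 | in [-3,3] | out [-1,3] | prev [1,3] | push {}
  [5] u=4 | in [-3,3] | out [-2,3] | prev ⊥ | push {3}
  [6] u=5 | in [-3,-2] | out [-3,-3] | prev ⊥ | push {}
  [7] u=6 | in [-3,3] | out [-3,0] | prev ⊥ | push {0}
  [8] u=7 | in [-3,3] | out [-3,2] | prev [-2,1] | push {2,4}
  [9] u=3 | in [-3,3] | out [-1,3] | ==
  [10] u=0 | in [-3,0] | out [-3,0] | prev ⊥ | push {}
  [11] u=2 | in [-3,2] | out [-3,3] | ==
  [12] u=4 | in [-3,3] | out [-2,3] | ==

Converged values:
  [0] [-3,0]
  [1] [-3,-2]
  [2] [-3,3]
  [3] [-1,3]
  [4] [-2,3]
  [5] [-3,-3]
  [6] [-3,0]
  [7] [-3,2]

[-3,3]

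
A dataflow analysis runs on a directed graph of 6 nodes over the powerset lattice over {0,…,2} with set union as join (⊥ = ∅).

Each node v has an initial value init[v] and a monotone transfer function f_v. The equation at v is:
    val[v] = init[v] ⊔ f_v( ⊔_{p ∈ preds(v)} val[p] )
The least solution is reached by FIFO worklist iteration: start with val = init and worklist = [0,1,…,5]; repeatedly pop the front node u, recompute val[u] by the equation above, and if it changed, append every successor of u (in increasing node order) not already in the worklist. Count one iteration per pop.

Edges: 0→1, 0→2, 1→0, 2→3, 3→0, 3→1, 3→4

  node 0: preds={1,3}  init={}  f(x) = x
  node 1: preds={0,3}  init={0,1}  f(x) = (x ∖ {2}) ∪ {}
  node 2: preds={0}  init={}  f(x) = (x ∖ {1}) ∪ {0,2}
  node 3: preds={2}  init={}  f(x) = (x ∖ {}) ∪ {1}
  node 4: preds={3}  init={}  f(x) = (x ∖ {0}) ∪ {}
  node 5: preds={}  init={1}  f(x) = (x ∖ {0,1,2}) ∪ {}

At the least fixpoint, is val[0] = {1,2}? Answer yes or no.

no

Trace (9 dequeues):
  [1] u=0 | in {0,1} | out {0,1} | prev {} | push {}
  [2] u=1 | in {0,1} | out {0,1} | ==
  [3] u=2 | in {0,1} | out {0,2} | prev {} | push {}
  [4] u=3 | in {0,2} | out {0,1,2} | prev {} | push {0,1}
  [5] u=4 | in {0,1,2} | out {1,2} | prev {} | push {}
  [6] u=5 | in {} | out {1} | ==
  [7] u=0 | in {0,1,2} | out {0,1,2} | prev {0,1} | push {2}
  [8] u=1 | in {0,1,2} | out {0,1} | ==
  [9] u=2 | in {0,1,2} | out {0,2} | ==

Converged values:
  [0] {0,1,2}
  [1] {0,1}
  [2] {0,2}
  [3] {0,1,2}
  [4] {1,2}
  [5] {1}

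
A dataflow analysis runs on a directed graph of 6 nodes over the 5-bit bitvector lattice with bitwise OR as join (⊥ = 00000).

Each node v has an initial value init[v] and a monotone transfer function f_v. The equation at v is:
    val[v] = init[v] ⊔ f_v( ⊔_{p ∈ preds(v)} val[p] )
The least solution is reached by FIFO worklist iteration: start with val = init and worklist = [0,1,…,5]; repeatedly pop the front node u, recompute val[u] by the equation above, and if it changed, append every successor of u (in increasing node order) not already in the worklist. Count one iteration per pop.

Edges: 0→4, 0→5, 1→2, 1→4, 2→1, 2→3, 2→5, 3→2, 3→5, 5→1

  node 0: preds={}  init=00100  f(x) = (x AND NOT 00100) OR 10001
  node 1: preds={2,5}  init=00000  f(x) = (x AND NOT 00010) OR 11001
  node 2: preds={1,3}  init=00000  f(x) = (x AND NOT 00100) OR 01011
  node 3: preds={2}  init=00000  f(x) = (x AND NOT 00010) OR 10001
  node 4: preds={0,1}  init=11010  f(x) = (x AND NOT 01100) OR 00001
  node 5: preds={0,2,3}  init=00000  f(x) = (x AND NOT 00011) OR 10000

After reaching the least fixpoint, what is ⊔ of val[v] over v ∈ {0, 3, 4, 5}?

Iteration log — 9 steps:
  step 1. node 0  ⊔preds=00000  new=10101  old=00100  +wl: 
  step 2. node 1  ⊔preds=00000  new=11001  old=00000  +wl: 
  step 3. node 2  ⊔preds=11001  new=11011  old=00000  +wl: 1
  step 4. node 3  ⊔preds=11011  new=11001  old=00000  +wl: 2
  step 5. node 4  ⊔preds=11101  new=11011  old=11010  +wl: 
  step 6. node 5  ⊔preds=11111  new=11100  old=00000  +wl: 
  step 7. node 1  ⊔preds=11111  new=11101  old=11001  +wl: 4
  step 8. node 2  ⊔preds=11101  new=11011  stable
  step 9. node 4  ⊔preds=11101  new=11011  stable

Least fixpoint reached:
  node 0: 10101
  node 1: 11101
  node 2: 11011
  node 3: 11001
  node 4: 11011
  node 5: 11100

11111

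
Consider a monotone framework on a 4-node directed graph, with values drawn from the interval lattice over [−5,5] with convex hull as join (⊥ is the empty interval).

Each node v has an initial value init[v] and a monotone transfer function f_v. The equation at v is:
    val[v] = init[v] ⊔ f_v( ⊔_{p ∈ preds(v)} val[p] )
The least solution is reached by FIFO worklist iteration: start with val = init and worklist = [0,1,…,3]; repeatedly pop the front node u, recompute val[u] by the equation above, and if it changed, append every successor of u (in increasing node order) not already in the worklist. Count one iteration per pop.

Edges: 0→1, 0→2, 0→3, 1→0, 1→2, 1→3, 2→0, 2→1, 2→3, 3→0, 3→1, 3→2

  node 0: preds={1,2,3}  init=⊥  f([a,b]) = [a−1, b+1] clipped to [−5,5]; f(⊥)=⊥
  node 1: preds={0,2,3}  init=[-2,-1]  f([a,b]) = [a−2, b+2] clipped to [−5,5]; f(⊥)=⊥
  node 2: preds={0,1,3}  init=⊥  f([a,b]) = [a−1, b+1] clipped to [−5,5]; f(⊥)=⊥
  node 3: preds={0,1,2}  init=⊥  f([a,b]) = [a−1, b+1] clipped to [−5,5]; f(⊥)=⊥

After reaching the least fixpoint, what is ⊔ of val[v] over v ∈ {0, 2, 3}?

[-5,5]

Iteration log — 11 steps:
  step 1. node 0  ⊔preds=[-2,-1]  new=[-3,0]  old=⊥  +wl: 
  step 2. node 1  ⊔preds=[-3,0]  new=[-5,2]  old=[-2,-1]  +wl: 0
  step 3. node 2  ⊔preds=[-5,2]  new=[-5,3]  old=⊥  +wl: 1
  step 4. node 3  ⊔preds=[-5,3]  new=[-5,4]  old=⊥  +wl: 2
  step 5. node 0  ⊔preds=[-5,4]  new=[-5,5]  old=[-3,0]  +wl: 3
  step 6. node 1  ⊔preds=[-5,5]  new=[-5,5]  old=[-5,2]  +wl: 0
  step 7. node 2  ⊔preds=[-5,5]  new=[-5,5]  old=[-5,3]  +wl: 1
  step 8. node 3  ⊔preds=[-5,5]  new=[-5,5]  old=[-5,4]  +wl: 2
  step 9. node 0  ⊔preds=[-5,5]  new=[-5,5]  stable
  step 10. node 1  ⊔preds=[-5,5]  new=[-5,5]  stable
  step 11. node 2  ⊔preds=[-5,5]  new=[-5,5]  stable

Least fixpoint reached:
  node 0: [-5,5]
  node 1: [-5,5]
  node 2: [-5,5]
  node 3: [-5,5]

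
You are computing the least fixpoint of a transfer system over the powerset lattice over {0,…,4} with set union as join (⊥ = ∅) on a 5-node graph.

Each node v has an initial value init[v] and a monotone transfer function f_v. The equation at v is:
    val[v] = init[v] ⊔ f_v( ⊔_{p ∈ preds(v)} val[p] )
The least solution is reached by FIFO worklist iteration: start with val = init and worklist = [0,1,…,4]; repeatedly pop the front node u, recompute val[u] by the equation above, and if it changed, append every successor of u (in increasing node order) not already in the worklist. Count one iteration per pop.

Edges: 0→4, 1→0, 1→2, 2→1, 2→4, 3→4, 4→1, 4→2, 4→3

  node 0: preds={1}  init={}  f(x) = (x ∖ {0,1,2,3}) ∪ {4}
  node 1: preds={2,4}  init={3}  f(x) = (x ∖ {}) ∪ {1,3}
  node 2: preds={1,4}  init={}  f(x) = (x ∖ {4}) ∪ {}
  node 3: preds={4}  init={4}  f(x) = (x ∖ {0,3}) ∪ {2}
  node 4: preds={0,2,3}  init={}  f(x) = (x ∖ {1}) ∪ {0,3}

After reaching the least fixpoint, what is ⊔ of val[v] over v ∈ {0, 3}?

{2,4}

Trace (12 dequeues):
  [1] u=0 | in {3} | out {4} | prev {} | push {}
  [2] u=1 | in {} | out {1,3} | prev {3} | push {0}
  [3] u=2 | in {1,3} | out {1,3} | prev {} | push {1}
  [4] u=3 | in {} | out {2,4} | prev {4} | push {}
  [5] u=4 | in {1,2,3,4} | out {0,2,3,4} | prev {} | push {2,3}
  [6] u=0 | in {1,3} | out {4} | ==
  [7] u=1 | in {0,1,2,3,4} | out {0,1,2,3,4} | prev {1,3} | push {0}
  [8] u=2 | in {0,1,2,3,4} | out {0,1,2,3} | prev {1,3} | push {1,4}
  [9] u=3 | in {0,2,3,4} | out {2,4} | ==
  [10] u=0 | in {0,1,2,3,4} | out {4} | ==
  [11] u=1 | in {0,1,2,3,4} | out {0,1,2,3,4} | ==
  [12] u=4 | in {0,1,2,3,4} | out {0,2,3,4} | ==

Converged values:
  [0] {4}
  [1] {0,1,2,3,4}
  [2] {0,1,2,3}
  [3] {2,4}
  [4] {0,2,3,4}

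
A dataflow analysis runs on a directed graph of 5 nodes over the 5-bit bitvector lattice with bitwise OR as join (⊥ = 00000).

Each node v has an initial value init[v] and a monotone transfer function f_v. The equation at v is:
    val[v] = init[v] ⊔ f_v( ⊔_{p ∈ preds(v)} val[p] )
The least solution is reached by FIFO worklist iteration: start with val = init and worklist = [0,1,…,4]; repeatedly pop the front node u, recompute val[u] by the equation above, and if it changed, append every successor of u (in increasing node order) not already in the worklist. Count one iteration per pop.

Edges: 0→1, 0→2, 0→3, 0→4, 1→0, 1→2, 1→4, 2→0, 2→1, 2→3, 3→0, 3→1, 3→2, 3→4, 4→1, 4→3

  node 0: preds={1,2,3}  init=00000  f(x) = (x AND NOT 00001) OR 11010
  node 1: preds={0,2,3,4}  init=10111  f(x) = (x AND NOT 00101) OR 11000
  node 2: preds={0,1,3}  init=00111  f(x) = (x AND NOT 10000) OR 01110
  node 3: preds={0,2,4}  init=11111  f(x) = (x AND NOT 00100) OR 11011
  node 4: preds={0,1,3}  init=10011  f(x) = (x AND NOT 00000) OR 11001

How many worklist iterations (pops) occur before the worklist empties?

Iteration log — 8 steps:
  step 1. node 0  ⊔preds=11111  new=11110  old=00000  +wl: 
  step 2. node 1  ⊔preds=11111  new=11111  old=10111  +wl: 0
  step 3. node 2  ⊔preds=11111  new=01111  old=00111  +wl: 1
  step 4. node 3  ⊔preds=11111  new=11111  stable
  step 5. node 4  ⊔preds=11111  new=11111  old=10011  +wl: 3
  step 6. node 0  ⊔preds=11111  new=11110  stable
  step 7. node 1  ⊔preds=11111  new=11111  stable
  step 8. node 3  ⊔preds=11111  new=11111  stable

Least fixpoint reached:
  node 0: 11110
  node 1: 11111
  node 2: 01111
  node 3: 11111
  node 4: 11111

8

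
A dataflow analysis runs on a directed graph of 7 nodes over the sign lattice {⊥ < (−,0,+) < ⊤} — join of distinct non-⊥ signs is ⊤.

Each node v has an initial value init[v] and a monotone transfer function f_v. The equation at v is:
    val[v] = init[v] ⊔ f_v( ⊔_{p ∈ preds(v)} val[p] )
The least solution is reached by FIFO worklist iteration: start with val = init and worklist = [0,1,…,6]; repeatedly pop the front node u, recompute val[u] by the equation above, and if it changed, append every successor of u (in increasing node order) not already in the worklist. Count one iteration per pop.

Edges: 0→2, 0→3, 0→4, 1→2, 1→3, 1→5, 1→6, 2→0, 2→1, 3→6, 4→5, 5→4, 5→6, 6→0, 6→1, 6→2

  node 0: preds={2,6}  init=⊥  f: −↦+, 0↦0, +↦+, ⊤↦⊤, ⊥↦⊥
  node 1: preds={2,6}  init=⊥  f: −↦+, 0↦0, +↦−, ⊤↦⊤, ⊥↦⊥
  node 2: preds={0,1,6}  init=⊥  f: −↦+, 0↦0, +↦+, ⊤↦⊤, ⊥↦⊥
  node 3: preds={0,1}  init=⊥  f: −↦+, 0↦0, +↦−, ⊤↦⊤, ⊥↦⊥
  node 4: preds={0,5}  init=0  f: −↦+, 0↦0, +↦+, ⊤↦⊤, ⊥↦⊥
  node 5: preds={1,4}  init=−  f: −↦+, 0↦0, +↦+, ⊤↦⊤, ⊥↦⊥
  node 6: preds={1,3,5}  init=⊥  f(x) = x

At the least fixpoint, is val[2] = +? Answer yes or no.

Iteration log — 17 steps:
  step 1. node 0  ⊔preds=⊥  new=⊥  stable
  step 2. node 1  ⊔preds=⊥  new=⊥  stable
  step 3. node 2  ⊔preds=⊥  new=⊥  stable
  step 4. node 3  ⊔preds=⊥  new=⊥  stable
  step 5. node 4  ⊔preds=−  new=⊤  old=0  +wl: 
  step 6. node 5  ⊔preds=⊤  new=⊤  old=−  +wl: 4
  step 7. node 6  ⊔preds=⊤  new=⊤  old=⊥  +wl: 0,1,2
  step 8. node 4  ⊔preds=⊤  new=⊤  stable
  step 9. node 0  ⊔preds=⊤  new=⊤  old=⊥  +wl: 3,4
  step 10. node 1  ⊔preds=⊤  new=⊤  old=⊥  +wl: 5,6
  step 11. node 2  ⊔preds=⊤  new=⊤  old=⊥  +wl: 0,1
  step 12. node 3  ⊔preds=⊤  new=⊤  old=⊥  +wl: 
  step 13. node 4  ⊔preds=⊤  new=⊤  stable
  step 14. node 5  ⊔preds=⊤  new=⊤  stable
  step 15. node 6  ⊔preds=⊤  new=⊤  stable
  step 16. node 0  ⊔preds=⊤  new=⊤  stable
  step 17. node 1  ⊔preds=⊤  new=⊤  stable

Least fixpoint reached:
  node 0: ⊤
  node 1: ⊤
  node 2: ⊤
  node 3: ⊤
  node 4: ⊤
  node 5: ⊤
  node 6: ⊤

no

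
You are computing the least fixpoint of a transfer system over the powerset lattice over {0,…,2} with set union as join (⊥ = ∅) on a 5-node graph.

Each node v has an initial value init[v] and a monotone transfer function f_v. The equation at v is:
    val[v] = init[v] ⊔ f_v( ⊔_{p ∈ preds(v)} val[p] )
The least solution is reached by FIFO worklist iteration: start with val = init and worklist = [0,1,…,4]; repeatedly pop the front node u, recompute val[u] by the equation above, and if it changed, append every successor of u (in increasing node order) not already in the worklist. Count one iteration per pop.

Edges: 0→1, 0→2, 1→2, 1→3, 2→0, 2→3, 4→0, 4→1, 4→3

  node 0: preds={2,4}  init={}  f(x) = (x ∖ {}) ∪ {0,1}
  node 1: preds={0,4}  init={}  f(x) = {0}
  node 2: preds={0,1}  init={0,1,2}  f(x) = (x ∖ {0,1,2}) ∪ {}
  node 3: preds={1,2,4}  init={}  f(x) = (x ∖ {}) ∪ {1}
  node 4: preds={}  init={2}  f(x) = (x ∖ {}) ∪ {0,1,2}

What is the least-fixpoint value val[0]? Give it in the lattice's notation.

{0,1,2}

Iteration log — 8 steps:
  step 1. node 0  ⊔preds={0,1,2}  new={0,1,2}  old={}  +wl: 
  step 2. node 1  ⊔preds={0,1,2}  new={0}  old={}  +wl: 
  step 3. node 2  ⊔preds={0,1,2}  new={0,1,2}  stable
  step 4. node 3  ⊔preds={0,1,2}  new={0,1,2}  old={}  +wl: 
  step 5. node 4  ⊔preds={}  new={0,1,2}  old={2}  +wl: 0,1,3
  step 6. node 0  ⊔preds={0,1,2}  new={0,1,2}  stable
  step 7. node 1  ⊔preds={0,1,2}  new={0}  stable
  step 8. node 3  ⊔preds={0,1,2}  new={0,1,2}  stable

Least fixpoint reached:
  node 0: {0,1,2}
  node 1: {0}
  node 2: {0,1,2}
  node 3: {0,1,2}
  node 4: {0,1,2}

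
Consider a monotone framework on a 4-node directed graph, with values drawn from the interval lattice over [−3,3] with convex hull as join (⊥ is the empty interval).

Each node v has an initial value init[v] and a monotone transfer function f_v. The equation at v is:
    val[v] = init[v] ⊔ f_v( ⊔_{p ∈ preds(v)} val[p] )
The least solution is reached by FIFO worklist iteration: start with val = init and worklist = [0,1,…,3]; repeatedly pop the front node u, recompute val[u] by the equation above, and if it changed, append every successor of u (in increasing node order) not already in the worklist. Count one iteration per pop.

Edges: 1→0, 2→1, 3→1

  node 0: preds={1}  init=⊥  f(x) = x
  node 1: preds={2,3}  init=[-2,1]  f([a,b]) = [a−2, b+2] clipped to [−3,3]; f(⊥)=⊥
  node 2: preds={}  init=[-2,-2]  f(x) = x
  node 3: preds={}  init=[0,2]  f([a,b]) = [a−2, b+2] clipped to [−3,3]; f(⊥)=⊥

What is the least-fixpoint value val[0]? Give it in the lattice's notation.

[-3,3]

Iteration log — 5 steps:
  step 1. node 0  ⊔preds=[-2,1]  new=[-2,1]  old=⊥  +wl: 
  step 2. node 1  ⊔preds=[-2,2]  new=[-3,3]  old=[-2,1]  +wl: 0
  step 3. node 2  ⊔preds=⊥  new=[-2,-2]  stable
  step 4. node 3  ⊔preds=⊥  new=[0,2]  stable
  step 5. node 0  ⊔preds=[-3,3]  new=[-3,3]  old=[-2,1]  +wl: 

Least fixpoint reached:
  node 0: [-3,3]
  node 1: [-3,3]
  node 2: [-2,-2]
  node 3: [0,2]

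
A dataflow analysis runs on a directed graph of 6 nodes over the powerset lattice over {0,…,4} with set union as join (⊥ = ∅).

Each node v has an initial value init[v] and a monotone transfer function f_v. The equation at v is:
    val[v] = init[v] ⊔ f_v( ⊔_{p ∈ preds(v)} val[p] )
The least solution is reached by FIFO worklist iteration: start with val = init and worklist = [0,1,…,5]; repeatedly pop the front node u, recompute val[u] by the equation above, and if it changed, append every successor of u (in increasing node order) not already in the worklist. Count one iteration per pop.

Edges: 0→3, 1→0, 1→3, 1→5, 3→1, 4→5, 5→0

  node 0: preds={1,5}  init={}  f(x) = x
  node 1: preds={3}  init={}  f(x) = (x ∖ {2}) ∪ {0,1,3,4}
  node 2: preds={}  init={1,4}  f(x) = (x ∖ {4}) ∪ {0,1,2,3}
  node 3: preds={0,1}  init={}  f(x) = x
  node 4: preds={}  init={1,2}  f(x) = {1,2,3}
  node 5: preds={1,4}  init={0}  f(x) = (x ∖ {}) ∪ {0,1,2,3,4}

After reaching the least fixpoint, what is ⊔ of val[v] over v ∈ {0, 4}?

Iteration log — 10 steps:
  step 1. node 0  ⊔preds={0}  new={0}  old={}  +wl: 
  step 2. node 1  ⊔preds={}  new={0,1,3,4}  old={}  +wl: 0
  step 3. node 2  ⊔preds={}  new={0,1,2,3,4}  old={1,4}  +wl: 
  step 4. node 3  ⊔preds={0,1,3,4}  new={0,1,3,4}  old={}  +wl: 1
  step 5. node 4  ⊔preds={}  new={1,2,3}  old={1,2}  +wl: 
  step 6. node 5  ⊔preds={0,1,2,3,4}  new={0,1,2,3,4}  old={0}  +wl: 
  step 7. node 0  ⊔preds={0,1,2,3,4}  new={0,1,2,3,4}  old={0}  +wl: 3
  step 8. node 1  ⊔preds={0,1,3,4}  new={0,1,3,4}  stable
  step 9. node 3  ⊔preds={0,1,2,3,4}  new={0,1,2,3,4}  old={0,1,3,4}  +wl: 1
  step 10. node 1  ⊔preds={0,1,2,3,4}  new={0,1,3,4}  stable

Least fixpoint reached:
  node 0: {0,1,2,3,4}
  node 1: {0,1,3,4}
  node 2: {0,1,2,3,4}
  node 3: {0,1,2,3,4}
  node 4: {1,2,3}
  node 5: {0,1,2,3,4}

{0,1,2,3,4}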